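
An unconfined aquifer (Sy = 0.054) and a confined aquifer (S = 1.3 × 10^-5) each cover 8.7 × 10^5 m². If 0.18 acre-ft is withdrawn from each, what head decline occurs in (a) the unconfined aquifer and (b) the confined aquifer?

Δh_u ≈ 0.00473 m; Δh_c ≈ 19.6 m

ΔV = 0.18 acre-ft = 222 m³
Unconfined: Δh_u = ΔV/(Sy·A) = 222/(0.054 × 8.7 × 10^5) = 0.004726 m
Confined: Δh_c = ΔV/(S·A) = 222/(1.3 × 10^-5 × 8.7 × 10^5) = 19.63 m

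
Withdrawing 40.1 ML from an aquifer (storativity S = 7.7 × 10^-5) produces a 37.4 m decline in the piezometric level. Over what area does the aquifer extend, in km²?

ΔV = 40.1 ML = 40100 m³
A = ΔV / (S × Δh) = 40100 / (7.7 × 10^-5 × 37.4) = 1.392 × 10^7 m²
A = 1.392 × 10^7 m² = 13.92 km²

A ≈ 13.9 km²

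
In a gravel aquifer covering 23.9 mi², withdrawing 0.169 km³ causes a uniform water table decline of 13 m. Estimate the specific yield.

A = 23.9 mi² = 6.19 × 10^7 m²
ΔV = 0.169 km³ = 1.69 × 10^8 m³
Sy = ΔV / (A × Δh) = 1.69 × 10^8 m³ / (6.19 × 10^7 m² × 13 m) = 0.21

Sy ≈ 0.21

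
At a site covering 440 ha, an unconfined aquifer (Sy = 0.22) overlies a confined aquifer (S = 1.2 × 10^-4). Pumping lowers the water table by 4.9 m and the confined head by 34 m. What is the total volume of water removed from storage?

A = 440 ha = 4.4 × 10^6 m²
Unconfined: ΔV_u = Sy × A × Δh_u = 0.22 × 4.4 × 10^6 × 4.9 = 4.743 × 10^6 m³
Confined: ΔV_c = S × A × Δh_c = 1.2 × 10^-4 × 4.4 × 10^6 × 34 = 17950 m³
Total ΔV = 4.743 × 10^6 + 17950 = 4.761 × 10^6 m³

ΔV ≈ 4.76 × 10^6 m³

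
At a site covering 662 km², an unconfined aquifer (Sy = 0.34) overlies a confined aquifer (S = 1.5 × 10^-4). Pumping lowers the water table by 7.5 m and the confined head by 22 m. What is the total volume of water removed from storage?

ΔV ≈ 1.69 × 10^9 m³

A = 662 km² = 6.62 × 10^8 m²
Unconfined: ΔV_u = Sy × A × Δh_u = 0.34 × 6.62 × 10^8 × 7.5 = 1.688 × 10^9 m³
Confined: ΔV_c = S × A × Δh_c = 1.5 × 10^-4 × 6.62 × 10^8 × 22 = 2.185 × 10^6 m³
Total ΔV = 1.688 × 10^9 + 2.185 × 10^6 = 1.69 × 10^9 m³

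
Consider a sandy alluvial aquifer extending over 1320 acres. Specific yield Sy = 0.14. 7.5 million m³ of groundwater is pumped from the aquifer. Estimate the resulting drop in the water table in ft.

Δh ≈ 32.9 ft

A = 1320 acres = 5.342 × 10^6 m²
ΔV = 7.5 million m³ = 7.5 × 10^6 m³
Δh = ΔV / (Sy × A) = 7.5 × 10^6 m³ / (0.14 × 5.342 × 10^6 m²) = 10.03 m
Δh = 10.03 m = 32.9 ft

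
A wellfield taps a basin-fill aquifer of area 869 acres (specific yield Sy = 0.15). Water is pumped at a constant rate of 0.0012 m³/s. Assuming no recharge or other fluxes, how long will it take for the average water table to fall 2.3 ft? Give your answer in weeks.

A = 869 acres = 3.517 × 10^6 m²
Δh = 2.3 ft = 0.701 m
ΔV = Sy × A × Δh = 0.15 × 3.517 × 10^6 × 0.701 = 3.698 × 10^5 m³
Q = 0.0012 m³/s = 103.7 m³/d
t = ΔV / Q = 3.698 × 10^5 m³ / 103.7 m³/d = 3567 d
t = 3567 d ≈ 509.5 weeks

t ≈ 510 weeks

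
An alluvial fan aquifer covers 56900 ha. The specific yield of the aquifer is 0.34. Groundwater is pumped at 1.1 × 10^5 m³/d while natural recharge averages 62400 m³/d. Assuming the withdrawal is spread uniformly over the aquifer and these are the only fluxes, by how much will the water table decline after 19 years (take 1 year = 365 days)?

Δh ≈ 1.71 m

A = 56900 ha = 5.69 × 10^8 m²
Net abstraction = 1.1 × 10^5 − 62400 = 47600 m³/d
t = 19 years = 6935 d
ΔV = Q × t = 47600 m³/d × 6935 d = 3.301 × 10^8 m³
Δh = ΔV / (Sy × A) = 3.301 × 10^8 / (0.34 × 5.69 × 10^8) = 1.706 m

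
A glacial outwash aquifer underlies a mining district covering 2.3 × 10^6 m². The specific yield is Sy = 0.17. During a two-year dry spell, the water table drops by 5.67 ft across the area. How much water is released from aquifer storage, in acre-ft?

ΔV ≈ 548 acre-ft

Δh = 5.67 ft = 1.728 m
ΔV = Sy × A × Δh = 0.17 × 2.3 × 10^6 m² × 1.728 m = 6.757 × 10^5 m³
ΔV = 6.757 × 10^5 m³ = 547.8 acre-ft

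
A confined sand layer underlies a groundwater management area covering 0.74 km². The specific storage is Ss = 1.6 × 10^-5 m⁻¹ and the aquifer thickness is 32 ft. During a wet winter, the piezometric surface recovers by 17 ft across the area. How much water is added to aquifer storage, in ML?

ΔV ≈ 0.598 ML

b = 32 ft = 9.754 m
S = Ss × b = 1.6 × 10^-5 m⁻¹ × 9.754 m = 1.561 × 10^-4
A = 0.74 km² = 7.4 × 10^5 m²
Δh = 17 ft = 5.182 m
ΔV = S × A × Δh = 1.561 × 10^-4 × 7.4 × 10^5 m² × 5.182 m = 598.4 m³
ΔV = 598.4 m³ = 0.5984 ML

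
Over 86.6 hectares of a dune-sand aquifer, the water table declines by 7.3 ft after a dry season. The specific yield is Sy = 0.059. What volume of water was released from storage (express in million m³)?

A = 86.6 hectares = 8.66 × 10^5 m²
Δh = 7.3 ft = 2.225 m
ΔV = Sy × A × Δh = 0.059 × 8.66 × 10^5 m² × 2.225 m = 1.137 × 10^5 m³
ΔV = 1.137 × 10^5 m³ = 0.1137 million m³

ΔV ≈ 0.114 million m³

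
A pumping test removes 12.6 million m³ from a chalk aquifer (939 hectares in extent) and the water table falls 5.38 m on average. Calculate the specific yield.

Sy ≈ 0.25

A = 939 hectares = 9.39 × 10^6 m²
ΔV = 12.6 million m³ = 1.26 × 10^7 m³
Sy = ΔV / (A × Δh) = 1.26 × 10^7 m³ / (9.39 × 10^6 m² × 5.38 m) = 0.2494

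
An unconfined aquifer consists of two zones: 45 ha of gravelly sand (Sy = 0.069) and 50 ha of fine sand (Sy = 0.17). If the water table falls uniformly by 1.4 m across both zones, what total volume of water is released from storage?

ΔV ≈ 1.62 × 10^5 m³

A₁ = 45 ha = 4.5 × 10^5 m²; A₂ = 50 ha = 5 × 10^5 m²
ΔV₁ = 0.069 × 4.5 × 10^5 × 1.4 = 43470 m³
ΔV₂ = 0.17 × 5 × 10^5 × 1.4 = 1.19 × 10^5 m³
ΔV = ΔV₁ + ΔV₂ = 1.625 × 10^5 m³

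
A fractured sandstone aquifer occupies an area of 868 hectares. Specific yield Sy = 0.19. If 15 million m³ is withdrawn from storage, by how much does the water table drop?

Δh ≈ 9.1 m

A = 868 hectares = 8.68 × 10^6 m²
ΔV = 15 million m³ = 1.5 × 10^7 m³
Δh = ΔV / (Sy × A) = 1.5 × 10^7 m³ / (0.19 × 8.68 × 10^6 m²) = 9.095 m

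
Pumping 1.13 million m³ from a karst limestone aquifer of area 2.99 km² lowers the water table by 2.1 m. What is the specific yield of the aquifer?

A = 2.99 km² = 2.99 × 10^6 m²
ΔV = 1.13 million m³ = 1.13 × 10^6 m³
Sy = ΔV / (A × Δh) = 1.13 × 10^6 m³ / (2.99 × 10^6 m² × 2.1 m) = 0.18

Sy ≈ 0.18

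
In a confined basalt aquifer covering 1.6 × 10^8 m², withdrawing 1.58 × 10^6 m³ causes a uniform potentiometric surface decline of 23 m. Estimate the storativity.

S = ΔV / (A × Δh) = 1.58 × 10^6 m³ / (1.6 × 10^8 m² × 23 m) = 4.293 × 10^-4

S ≈ 4.3 × 10^-4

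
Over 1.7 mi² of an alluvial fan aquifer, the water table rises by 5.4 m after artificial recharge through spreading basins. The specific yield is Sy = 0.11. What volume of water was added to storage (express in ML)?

ΔV ≈ 2620 ML

A = 1.7 mi² = 4.403 × 10^6 m²
ΔV = Sy × A × Δh = 0.11 × 4.403 × 10^6 m² × 5.4 m = 2.615 × 10^6 m³
ΔV = 2.615 × 10^6 m³ = 2615 ML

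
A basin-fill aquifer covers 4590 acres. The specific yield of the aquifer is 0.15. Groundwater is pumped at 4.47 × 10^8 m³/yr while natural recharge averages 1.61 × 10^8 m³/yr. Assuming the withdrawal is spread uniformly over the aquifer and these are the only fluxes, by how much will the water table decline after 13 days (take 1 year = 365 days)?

Δh ≈ 3.66 m

A = 4590 acres = 1.858 × 10^7 m²
Net abstraction = 4.47 × 10^8 − 1.61 × 10^8 = 2.86 × 10^8 m³/yr
Q_net = 2.86 × 10^8 m³/yr = 7.836 × 10^5 m³/d
ΔV = Q × t = 7.836 × 10^5 m³/d × 13 d = 1.019 × 10^7 m³
Δh = ΔV / (Sy × A) = 1.019 × 10^7 / (0.15 × 1.858 × 10^7) = 3.656 m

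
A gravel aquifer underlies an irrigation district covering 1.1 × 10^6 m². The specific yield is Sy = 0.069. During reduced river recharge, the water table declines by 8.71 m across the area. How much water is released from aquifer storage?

ΔV = Sy × A × Δh = 0.069 × 1.1 × 10^6 m² × 8.71 m = 6.611 × 10^5 m³

ΔV ≈ 6.61 × 10^5 m³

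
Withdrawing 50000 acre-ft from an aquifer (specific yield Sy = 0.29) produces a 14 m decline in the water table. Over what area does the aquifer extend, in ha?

ΔV = 50000 acre-ft = 6.167 × 10^7 m³
A = ΔV / (Sy × Δh) = 6.167 × 10^7 / (0.29 × 14) = 1.519 × 10^7 m²
A = 1.519 × 10^7 m² = 1519 ha

A ≈ 1520 ha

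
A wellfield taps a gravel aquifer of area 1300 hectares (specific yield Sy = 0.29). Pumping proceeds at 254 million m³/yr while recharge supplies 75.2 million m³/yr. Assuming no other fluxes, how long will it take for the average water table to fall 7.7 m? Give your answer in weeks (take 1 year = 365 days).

A = 1300 hectares = 1.3 × 10^7 m²
ΔV = Sy × A × Δh = 0.29 × 1.3 × 10^7 × 7.7 = 2.903 × 10^7 m³
Net withdrawal = 254 − 75.2 = 178.8 million m³/yr = 4.899 × 10^5 m³/d
t = ΔV / Q = 2.903 × 10^7 m³ / 4.899 × 10^5 m³/d = 59.26 d
t = 59.26 d ≈ 8.466 weeks

t ≈ 8.47 weeks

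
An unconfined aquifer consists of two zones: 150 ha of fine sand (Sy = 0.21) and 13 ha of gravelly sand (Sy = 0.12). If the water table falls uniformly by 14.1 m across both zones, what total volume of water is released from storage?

A₁ = 150 ha = 1.5 × 10^6 m²; A₂ = 13 ha = 1.3 × 10^5 m²
ΔV₁ = 0.21 × 1.5 × 10^6 × 14.1 = 4.441 × 10^6 m³
ΔV₂ = 0.12 × 1.3 × 10^5 × 14.1 = 2.2 × 10^5 m³
ΔV = ΔV₁ + ΔV₂ = 4.661 × 10^6 m³

ΔV ≈ 4.66 × 10^6 m³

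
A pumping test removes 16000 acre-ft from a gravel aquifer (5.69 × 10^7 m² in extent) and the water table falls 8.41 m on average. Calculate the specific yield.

Sy ≈ 0.041

ΔV = 16000 acre-ft = 1.974 × 10^7 m³
Sy = ΔV / (A × Δh) = 1.974 × 10^7 m³ / (5.69 × 10^7 m² × 8.41 m) = 0.04124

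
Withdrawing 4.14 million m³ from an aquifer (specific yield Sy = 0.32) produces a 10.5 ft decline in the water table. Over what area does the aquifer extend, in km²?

A ≈ 4.04 km²

Δh = 10.5 ft = 3.2 m
ΔV = 4.14 million m³ = 4.14 × 10^6 m³
A = ΔV / (Sy × Δh) = 4.14 × 10^6 / (0.32 × 3.2) = 4.042 × 10^6 m²
A = 4.042 × 10^6 m² = 4.042 km²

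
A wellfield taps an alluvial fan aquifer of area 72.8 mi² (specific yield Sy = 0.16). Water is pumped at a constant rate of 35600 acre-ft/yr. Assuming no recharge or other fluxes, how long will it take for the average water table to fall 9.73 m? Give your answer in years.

A = 72.8 mi² = 1.886 × 10^8 m²
ΔV = Sy × A × Δh = 0.16 × 1.886 × 10^8 × 9.73 = 2.935 × 10^8 m³
Q = 35600 acre-ft/yr = 1.203 × 10^5 m³/d
t = ΔV / Q = 2.935 × 10^8 m³ / 1.203 × 10^5 m³/d = 2440 d
t = 2440 d ≈ 6.685 years

t ≈ 6.68 years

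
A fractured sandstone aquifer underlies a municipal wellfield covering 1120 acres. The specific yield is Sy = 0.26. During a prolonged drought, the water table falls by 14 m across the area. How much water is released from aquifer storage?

A = 1120 acres = 4.532 × 10^6 m²
ΔV = Sy × A × Δh = 0.26 × 4.532 × 10^6 m² × 14 m = 1.65 × 10^7 m³

ΔV ≈ 1.65 × 10^7 m³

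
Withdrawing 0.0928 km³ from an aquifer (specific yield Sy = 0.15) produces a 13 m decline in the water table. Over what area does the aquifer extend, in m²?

A ≈ 4.76 × 10^7 m²

ΔV = 0.0928 km³ = 9.28 × 10^7 m³
A = ΔV / (Sy × Δh) = 9.28 × 10^7 / (0.15 × 13) = 4.759 × 10^7 m²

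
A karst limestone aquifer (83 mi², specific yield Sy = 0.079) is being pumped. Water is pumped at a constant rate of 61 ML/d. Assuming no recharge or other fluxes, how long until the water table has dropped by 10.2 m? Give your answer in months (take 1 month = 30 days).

t ≈ 94.7 months

A = 83 mi² = 2.15 × 10^8 m²
ΔV = Sy × A × Δh = 0.079 × 2.15 × 10^8 × 10.2 = 1.732 × 10^8 m³
Q = 61 ML/d = 61000 m³/d
t = ΔV / Q = 1.732 × 10^8 m³ / 61000 m³/d = 2840 d
t = 2840 d ≈ 94.66 months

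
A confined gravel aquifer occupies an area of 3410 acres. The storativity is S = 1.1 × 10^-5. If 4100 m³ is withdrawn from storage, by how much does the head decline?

Δh ≈ 27 m

A = 3410 acres = 1.38 × 10^7 m²
Δh = ΔV / (S × A) = 4100 m³ / (1.1 × 10^-5 × 1.38 × 10^7 m²) = 27.01 m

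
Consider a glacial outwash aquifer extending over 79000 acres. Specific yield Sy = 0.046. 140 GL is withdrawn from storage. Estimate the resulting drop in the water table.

A = 79000 acres = 3.197 × 10^8 m²
ΔV = 140 GL = 1.4 × 10^8 m³
Δh = ΔV / (Sy × A) = 1.4 × 10^8 m³ / (0.046 × 3.197 × 10^8 m²) = 9.52 m

Δh ≈ 9.52 m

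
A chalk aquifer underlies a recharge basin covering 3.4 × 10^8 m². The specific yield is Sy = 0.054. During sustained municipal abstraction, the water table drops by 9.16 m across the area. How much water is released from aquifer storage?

ΔV = Sy × A × Δh = 0.054 × 3.4 × 10^8 m² × 9.16 m = 1.682 × 10^8 m³

ΔV ≈ 1.68 × 10^8 m³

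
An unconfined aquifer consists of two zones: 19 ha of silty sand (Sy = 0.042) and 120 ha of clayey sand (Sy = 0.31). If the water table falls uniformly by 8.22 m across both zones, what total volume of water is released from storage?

A₁ = 19 ha = 1.9 × 10^5 m²; A₂ = 120 ha = 1.2 × 10^6 m²
ΔV₁ = 0.042 × 1.9 × 10^5 × 8.22 = 65600 m³
ΔV₂ = 0.31 × 1.2 × 10^6 × 8.22 = 3.058 × 10^6 m³
ΔV = ΔV₁ + ΔV₂ = 3.123 × 10^6 m³

ΔV ≈ 3.12 × 10^6 m³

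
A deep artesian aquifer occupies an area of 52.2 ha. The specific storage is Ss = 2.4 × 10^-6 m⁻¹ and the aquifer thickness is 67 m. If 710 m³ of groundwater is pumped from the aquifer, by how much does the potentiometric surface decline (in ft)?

Δh ≈ 27.8 ft

S = Ss × b = 2.4 × 10^-6 m⁻¹ × 67 m = 1.608 × 10^-4
A = 52.2 ha = 5.22 × 10^5 m²
Δh = ΔV / (S × A) = 710 m³ / (1.608 × 10^-4 × 5.22 × 10^5 m²) = 8.459 m
Δh = 8.459 m = 27.75 ft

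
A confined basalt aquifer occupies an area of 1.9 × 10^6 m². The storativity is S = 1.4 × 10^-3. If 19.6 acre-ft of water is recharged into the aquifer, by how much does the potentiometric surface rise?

ΔV = 19.6 acre-ft = 24180 m³
Δh = ΔV / (S × A) = 24180 m³ / (0.0014 × 1.9 × 10^6 m²) = 9.089 m

Δh ≈ 9.09 m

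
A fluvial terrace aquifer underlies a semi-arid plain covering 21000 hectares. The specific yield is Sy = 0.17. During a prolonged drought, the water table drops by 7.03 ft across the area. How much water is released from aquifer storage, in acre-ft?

ΔV ≈ 62000 acre-ft

A = 21000 hectares = 2.1 × 10^8 m²
Δh = 7.03 ft = 2.143 m
ΔV = Sy × A × Δh = 0.17 × 2.1 × 10^8 m² × 2.143 m = 7.65 × 10^7 m³
ΔV = 7.65 × 10^7 m³ = 62020 acre-ft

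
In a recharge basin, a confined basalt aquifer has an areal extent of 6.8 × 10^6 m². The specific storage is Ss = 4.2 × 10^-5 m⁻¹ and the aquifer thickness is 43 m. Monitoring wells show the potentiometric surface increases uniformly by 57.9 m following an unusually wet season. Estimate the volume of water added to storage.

S = Ss × b = 4.2 × 10^-5 m⁻¹ × 43 m = 1.806 × 10^-3
ΔV = S × A × Δh = 0.001806 × 6.8 × 10^6 m² × 57.9 m = 7.111 × 10^5 m³

ΔV ≈ 7.11 × 10^5 m³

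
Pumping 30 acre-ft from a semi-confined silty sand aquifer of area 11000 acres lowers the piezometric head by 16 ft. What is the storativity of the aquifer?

A = 11000 acres = 4.452 × 10^7 m²
Δh = 16 ft = 4.877 m
ΔV = 30 acre-ft = 37000 m³
S = ΔV / (A × Δh) = 37000 m³ / (4.452 × 10^7 m² × 4.877 m) = 1.705 × 10^-4

S ≈ 1.7 × 10^-4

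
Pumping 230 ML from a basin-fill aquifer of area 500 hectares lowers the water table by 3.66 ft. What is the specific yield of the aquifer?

Sy ≈ 0.041

A = 500 hectares = 5 × 10^6 m²
Δh = 3.66 ft = 1.116 m
ΔV = 230 ML = 2.3 × 10^5 m³
Sy = ΔV / (A × Δh) = 2.3 × 10^5 m³ / (5 × 10^6 m² × 1.116 m) = 0.04123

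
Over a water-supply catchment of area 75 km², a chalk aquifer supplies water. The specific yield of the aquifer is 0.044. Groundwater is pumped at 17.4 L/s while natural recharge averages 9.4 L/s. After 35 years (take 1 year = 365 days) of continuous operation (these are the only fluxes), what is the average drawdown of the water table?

Δh ≈ 2.68 m

A = 75 km² = 7.5 × 10^7 m²
Net abstraction = 17.4 − 9.4 = 8 L/s
Q_net = 8 L/s = 691.2 m³/d
t = 35 years = 12780 d
ΔV = Q × t = 691.2 m³/d × 12780 d = 8.83 × 10^6 m³
Δh = ΔV / (Sy × A) = 8.83 × 10^6 / (0.044 × 7.5 × 10^7) = 2.676 m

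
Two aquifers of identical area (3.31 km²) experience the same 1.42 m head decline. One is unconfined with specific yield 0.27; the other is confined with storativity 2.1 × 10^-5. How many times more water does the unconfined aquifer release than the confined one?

ΔV_u / ΔV_c ≈ 12900

A = 3.31 km² = 3.31 × 10^6 m²
Unconfined: ΔV_u = Sy × A × Δh = 0.27 × 3.31 × 10^6 × 1.42 = 1.269 × 10^6 m³
Confined: ΔV_c = S × A × Δh = 2.1 × 10^-5 × 3.31 × 10^6 × 1.42 = 98.7 m³
Ratio = ΔV_u / ΔV_c = Sy / S = 0.27 / 2.1 × 10^-5 = 12860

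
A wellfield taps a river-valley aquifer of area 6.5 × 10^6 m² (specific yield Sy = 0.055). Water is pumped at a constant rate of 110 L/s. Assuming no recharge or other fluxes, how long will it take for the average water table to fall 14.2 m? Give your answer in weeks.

ΔV = Sy × A × Δh = 0.055 × 6.5 × 10^6 × 14.2 = 5.077 × 10^6 m³
Q = 110 L/s = 9504 m³/d
t = ΔV / Q = 5.077 × 10^6 m³ / 9504 m³/d = 534.1 d
t = 534.1 d ≈ 76.31 weeks

t ≈ 76.3 weeks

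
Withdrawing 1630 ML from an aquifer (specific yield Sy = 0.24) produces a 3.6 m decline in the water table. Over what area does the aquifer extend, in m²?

A ≈ 1.89 × 10^6 m²

ΔV = 1630 ML = 1.63 × 10^6 m³
A = ΔV / (Sy × Δh) = 1.63 × 10^6 / (0.24 × 3.6) = 1.887 × 10^6 m²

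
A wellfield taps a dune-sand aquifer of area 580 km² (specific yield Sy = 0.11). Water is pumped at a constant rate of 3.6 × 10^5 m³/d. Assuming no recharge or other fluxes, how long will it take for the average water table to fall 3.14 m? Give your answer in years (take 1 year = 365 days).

t ≈ 1.52 years

A = 580 km² = 5.8 × 10^8 m²
ΔV = Sy × A × Δh = 0.11 × 5.8 × 10^8 × 3.14 = 2.003 × 10^8 m³
t = ΔV / Q = 2.003 × 10^8 m³ / 3.6 × 10^5 m³/d = 556.5 d
t = 556.5 d ≈ 1.525 years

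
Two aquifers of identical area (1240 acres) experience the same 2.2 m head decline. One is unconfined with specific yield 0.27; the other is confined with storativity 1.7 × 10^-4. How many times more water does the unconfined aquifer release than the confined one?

ΔV_u / ΔV_c ≈ 1590

A = 1240 acres = 5.018 × 10^6 m²
Unconfined: ΔV_u = Sy × A × Δh = 0.27 × 5.018 × 10^6 × 2.2 = 2.981 × 10^6 m³
Confined: ΔV_c = S × A × Δh = 1.7 × 10^-4 × 5.018 × 10^6 × 2.2 = 1877 m³
Ratio = ΔV_u / ΔV_c = Sy / S = 0.27 / 1.7 × 10^-4 = 1588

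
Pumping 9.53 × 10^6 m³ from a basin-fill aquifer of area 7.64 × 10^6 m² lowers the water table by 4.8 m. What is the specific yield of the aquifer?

Sy ≈ 0.26

Sy = ΔV / (A × Δh) = 9.53 × 10^6 m³ / (7.64 × 10^6 m² × 4.8 m) = 0.2599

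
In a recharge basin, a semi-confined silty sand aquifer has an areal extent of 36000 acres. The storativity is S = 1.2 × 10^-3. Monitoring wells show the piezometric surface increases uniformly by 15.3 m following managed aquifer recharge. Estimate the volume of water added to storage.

ΔV ≈ 2.67 × 10^6 m³

A = 36000 acres = 1.457 × 10^8 m²
ΔV = S × A × Δh = 0.0012 × 1.457 × 10^8 m² × 15.3 m = 2.675 × 10^6 m³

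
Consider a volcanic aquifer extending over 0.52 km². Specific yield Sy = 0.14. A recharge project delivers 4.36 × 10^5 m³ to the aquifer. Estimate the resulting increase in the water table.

Δh ≈ 5.99 m

A = 0.52 km² = 5.2 × 10^5 m²
Δh = ΔV / (Sy × A) = 4.36 × 10^5 m³ / (0.14 × 5.2 × 10^5 m²) = 5.989 m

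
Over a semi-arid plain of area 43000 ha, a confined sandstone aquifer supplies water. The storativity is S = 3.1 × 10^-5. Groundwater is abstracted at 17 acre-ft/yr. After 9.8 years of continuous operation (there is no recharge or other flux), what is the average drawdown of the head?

Δh ≈ 15.4 m

A = 43000 ha = 4.3 × 10^8 m²
Q = 17 acre-ft/yr = 57.45 m³/d
t = 9.8 years = 3577 d
ΔV = Q × t = 57.45 m³/d × 3577 d = 2.055 × 10^5 m³
Δh = ΔV / (S × A) = 2.055 × 10^5 / (3.1 × 10^-5 × 4.3 × 10^8) = 15.42 m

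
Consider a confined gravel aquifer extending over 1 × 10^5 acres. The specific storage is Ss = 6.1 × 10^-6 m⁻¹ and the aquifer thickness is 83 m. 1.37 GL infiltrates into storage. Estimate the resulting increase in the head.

S = Ss × b = 6.1 × 10^-6 m⁻¹ × 83 m = 5.063 × 10^-4
A = 1 × 10^5 acres = 4.047 × 10^8 m²
ΔV = 1.37 GL = 1.37 × 10^6 m³
Δh = ΔV / (S × A) = 1.37 × 10^6 m³ / (5.063 × 10^-4 × 4.047 × 10^8 m²) = 6.686 m

Δh ≈ 6.69 m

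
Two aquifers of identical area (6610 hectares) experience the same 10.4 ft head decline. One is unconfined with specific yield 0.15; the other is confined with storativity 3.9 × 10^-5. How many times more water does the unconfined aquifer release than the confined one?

A = 6610 hectares = 6.61 × 10^7 m²
Δh = 10.4 ft = 3.17 m
Unconfined: ΔV_u = Sy × A × Δh = 0.15 × 6.61 × 10^7 × 3.17 = 3.143 × 10^7 m³
Confined: ΔV_c = S × A × Δh = 3.9 × 10^-5 × 6.61 × 10^7 × 3.17 = 8172 m³
Ratio = ΔV_u / ΔV_c = Sy / S = 0.15 / 3.9 × 10^-5 = 3846

ΔV_u / ΔV_c ≈ 3850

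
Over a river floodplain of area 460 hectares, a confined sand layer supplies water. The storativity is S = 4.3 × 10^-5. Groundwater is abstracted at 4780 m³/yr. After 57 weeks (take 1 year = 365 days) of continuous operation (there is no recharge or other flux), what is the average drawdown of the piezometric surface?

A = 460 hectares = 4.6 × 10^6 m²
Q = 4780 m³/yr = 13.1 m³/d
t = 57 weeks = 399 d
ΔV = Q × t = 13.1 m³/d × 399 d = 5225 m³
Δh = ΔV / (S × A) = 5225 / (4.3 × 10^-5 × 4.6 × 10^6) = 26.42 m

Δh ≈ 26.4 m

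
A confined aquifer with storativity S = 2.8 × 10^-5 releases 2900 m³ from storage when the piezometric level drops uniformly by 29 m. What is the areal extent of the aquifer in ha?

A ≈ 357 ha

A = ΔV / (S × Δh) = 2900 / (2.8 × 10^-5 × 29) = 3.571 × 10^6 m²
A = 3.571 × 10^6 m² = 357.1 ha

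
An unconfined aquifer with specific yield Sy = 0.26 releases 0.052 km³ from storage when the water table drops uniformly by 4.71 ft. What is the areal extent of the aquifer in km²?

A ≈ 139 km²

Δh = 4.71 ft = 1.436 m
ΔV = 0.052 km³ = 5.2 × 10^7 m³
A = ΔV / (Sy × Δh) = 5.2 × 10^7 / (0.26 × 1.436) = 1.393 × 10^8 m²
A = 1.393 × 10^8 m² = 139.3 km²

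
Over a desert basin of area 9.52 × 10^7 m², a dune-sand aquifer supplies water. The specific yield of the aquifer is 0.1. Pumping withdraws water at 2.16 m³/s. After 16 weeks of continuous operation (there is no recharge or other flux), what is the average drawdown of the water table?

Q = 2.16 m³/s = 1.866 × 10^5 m³/d
t = 16 weeks = 112 d
ΔV = Q × t = 1.866 × 10^5 m³/d × 112 d = 2.09 × 10^7 m³
Δh = ΔV / (Sy × A) = 2.09 × 10^7 / (0.1 × 9.52 × 10^7) = 2.196 m

Δh ≈ 2.2 m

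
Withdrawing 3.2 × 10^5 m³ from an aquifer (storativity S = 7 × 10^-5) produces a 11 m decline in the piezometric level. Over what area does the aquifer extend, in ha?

A = ΔV / (S × Δh) = 3.2 × 10^5 / (7 × 10^-5 × 11) = 4.156 × 10^8 m²
A = 4.156 × 10^8 m² = 41560 ha

A ≈ 41600 ha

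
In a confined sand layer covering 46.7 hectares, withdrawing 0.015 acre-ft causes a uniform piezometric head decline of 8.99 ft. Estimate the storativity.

A = 46.7 hectares = 4.67 × 10^5 m²
Δh = 8.99 ft = 2.74 m
ΔV = 0.015 acre-ft = 18.5 m³
S = ΔV / (A × Δh) = 18.5 m³ / (4.67 × 10^5 m² × 2.74 m) = 1.446 × 10^-5

S ≈ 1.4 × 10^-5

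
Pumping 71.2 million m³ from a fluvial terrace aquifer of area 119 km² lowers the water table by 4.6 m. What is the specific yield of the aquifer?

A = 119 km² = 1.19 × 10^8 m²
ΔV = 71.2 million m³ = 7.12 × 10^7 m³
Sy = ΔV / (A × Δh) = 7.12 × 10^7 m³ / (1.19 × 10^8 m² × 4.6 m) = 0.1301

Sy ≈ 0.13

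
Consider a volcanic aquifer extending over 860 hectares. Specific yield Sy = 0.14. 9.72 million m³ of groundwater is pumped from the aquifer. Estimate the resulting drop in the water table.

Δh ≈ 8.07 m

A = 860 hectares = 8.6 × 10^6 m²
ΔV = 9.72 million m³ = 9.72 × 10^6 m³
Δh = ΔV / (Sy × A) = 9.72 × 10^6 m³ / (0.14 × 8.6 × 10^6 m²) = 8.073 m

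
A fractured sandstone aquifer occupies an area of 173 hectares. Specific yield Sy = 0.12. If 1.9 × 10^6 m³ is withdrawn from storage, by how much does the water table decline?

A = 173 hectares = 1.73 × 10^6 m²
Δh = ΔV / (Sy × A) = 1.9 × 10^6 m³ / (0.12 × 1.73 × 10^6 m²) = 9.152 m

Δh ≈ 9.15 m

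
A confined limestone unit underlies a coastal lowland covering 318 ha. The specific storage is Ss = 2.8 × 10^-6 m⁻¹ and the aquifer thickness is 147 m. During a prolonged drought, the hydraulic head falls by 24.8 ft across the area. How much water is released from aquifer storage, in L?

S = Ss × b = 2.8 × 10^-6 m⁻¹ × 147 m = 4.116 × 10^-4
A = 318 ha = 3.18 × 10^6 m²
Δh = 24.8 ft = 7.559 m
ΔV = S × A × Δh = 4.116 × 10^-4 × 3.18 × 10^6 m² × 7.559 m = 9894 m³
ΔV = 9894 m³ = 9.894 × 10^6 L

ΔV ≈ 9.89 × 10^6 L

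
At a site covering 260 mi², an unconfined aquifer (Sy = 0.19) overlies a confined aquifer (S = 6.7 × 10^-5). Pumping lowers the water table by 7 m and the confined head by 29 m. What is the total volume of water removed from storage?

ΔV ≈ 8.97 × 10^8 m³

A = 260 mi² = 6.734 × 10^8 m²
Unconfined: ΔV_u = Sy × A × Δh_u = 0.19 × 6.734 × 10^8 × 7 = 8.956 × 10^8 m³
Confined: ΔV_c = S × A × Δh_c = 6.7 × 10^-5 × 6.734 × 10^8 × 29 = 1.308 × 10^6 m³
Total ΔV = 8.956 × 10^8 + 1.308 × 10^6 = 8.969 × 10^8 m³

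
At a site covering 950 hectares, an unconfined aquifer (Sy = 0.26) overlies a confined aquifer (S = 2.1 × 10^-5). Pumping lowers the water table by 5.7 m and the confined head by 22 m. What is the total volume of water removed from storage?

A = 950 hectares = 9.5 × 10^6 m²
Unconfined: ΔV_u = Sy × A × Δh_u = 0.26 × 9.5 × 10^6 × 5.7 = 1.408 × 10^7 m³
Confined: ΔV_c = S × A × Δh_c = 2.1 × 10^-5 × 9.5 × 10^6 × 22 = 4389 m³
Total ΔV = 1.408 × 10^7 + 4389 = 1.408 × 10^7 m³

ΔV ≈ 1.41 × 10^7 m³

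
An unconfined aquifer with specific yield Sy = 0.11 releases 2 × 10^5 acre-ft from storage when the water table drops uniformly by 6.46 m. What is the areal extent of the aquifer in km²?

A ≈ 347 km²

ΔV = 2 × 10^5 acre-ft = 2.467 × 10^8 m³
A = ΔV / (Sy × Δh) = 2.467 × 10^8 / (0.11 × 6.46) = 3.472 × 10^8 m²
A = 3.472 × 10^8 m² = 347.2 km²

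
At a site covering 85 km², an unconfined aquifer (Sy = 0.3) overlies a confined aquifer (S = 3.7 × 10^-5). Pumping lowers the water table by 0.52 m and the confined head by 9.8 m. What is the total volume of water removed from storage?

A = 85 km² = 8.5 × 10^7 m²
Unconfined: ΔV_u = Sy × A × Δh_u = 0.3 × 8.5 × 10^7 × 0.52 = 1.326 × 10^7 m³
Confined: ΔV_c = S × A × Δh_c = 3.7 × 10^-5 × 8.5 × 10^7 × 9.8 = 30820 m³
Total ΔV = 1.326 × 10^7 + 30820 = 1.329 × 10^7 m³

ΔV ≈ 1.33 × 10^7 m³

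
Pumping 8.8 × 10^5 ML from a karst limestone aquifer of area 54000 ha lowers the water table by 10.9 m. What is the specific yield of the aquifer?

A = 54000 ha = 5.4 × 10^8 m²
ΔV = 8.8 × 10^5 ML = 8.8 × 10^8 m³
Sy = ΔV / (A × Δh) = 8.8 × 10^8 m³ / (5.4 × 10^8 m² × 10.9 m) = 0.1495

Sy ≈ 0.15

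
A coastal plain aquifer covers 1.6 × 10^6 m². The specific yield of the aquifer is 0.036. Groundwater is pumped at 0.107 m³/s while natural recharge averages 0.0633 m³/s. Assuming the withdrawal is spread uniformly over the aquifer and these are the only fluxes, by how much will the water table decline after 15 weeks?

Δh ≈ 6.88 m

Net abstraction = 0.107 − 0.0633 = 0.0437 m³/s
Q_net = 0.0437 m³/s = 3776 m³/d
t = 15 weeks = 105 d
ΔV = Q × t = 3776 m³/d × 105 d = 3.964 × 10^5 m³
Δh = ΔV / (Sy × A) = 3.964 × 10^5 / (0.036 × 1.6 × 10^6) = 6.883 m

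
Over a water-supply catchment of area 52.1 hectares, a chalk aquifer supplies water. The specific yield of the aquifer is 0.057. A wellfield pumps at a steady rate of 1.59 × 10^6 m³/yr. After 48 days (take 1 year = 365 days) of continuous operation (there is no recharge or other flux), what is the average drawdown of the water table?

Δh ≈ 7.04 m

A = 52.1 hectares = 5.21 × 10^5 m²
Q = 1.59 × 10^6 m³/yr = 4356 m³/d
ΔV = Q × t = 4356 m³/d × 48 d = 2.091 × 10^5 m³
Δh = ΔV / (Sy × A) = 2.091 × 10^5 / (0.057 × 5.21 × 10^5) = 7.041 m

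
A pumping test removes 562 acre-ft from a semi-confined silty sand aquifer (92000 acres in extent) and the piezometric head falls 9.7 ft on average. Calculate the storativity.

S ≈ 6.3 × 10^-4

A = 92000 acres = 3.723 × 10^8 m²
Δh = 9.7 ft = 2.957 m
ΔV = 562 acre-ft = 6.932 × 10^5 m³
S = ΔV / (A × Δh) = 6.932 × 10^5 m³ / (3.723 × 10^8 m² × 2.957 m) = 6.298 × 10^-4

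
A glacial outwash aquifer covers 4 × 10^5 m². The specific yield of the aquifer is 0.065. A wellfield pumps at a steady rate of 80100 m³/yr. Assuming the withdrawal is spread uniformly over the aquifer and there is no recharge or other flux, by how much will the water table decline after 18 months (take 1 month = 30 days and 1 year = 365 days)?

Q = 80100 m³/yr = 219.5 m³/d
t = 18 months = 540 d
ΔV = Q × t = 219.5 m³/d × 540 d = 1.185 × 10^5 m³
Δh = ΔV / (Sy × A) = 1.185 × 10^5 / (0.065 × 4 × 10^5) = 4.558 m

Δh ≈ 4.56 m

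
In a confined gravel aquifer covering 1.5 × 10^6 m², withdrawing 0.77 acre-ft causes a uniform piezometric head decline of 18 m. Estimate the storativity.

ΔV = 0.77 acre-ft = 949.8 m³
S = ΔV / (A × Δh) = 949.8 m³ / (1.5 × 10^6 m² × 18 m) = 3.518 × 10^-5

S ≈ 3.5 × 10^-5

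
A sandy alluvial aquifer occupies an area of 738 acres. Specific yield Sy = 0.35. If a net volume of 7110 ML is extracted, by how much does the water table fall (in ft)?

Δh ≈ 22.3 ft

A = 738 acres = 2.987 × 10^6 m²
ΔV = 7110 ML = 7.11 × 10^6 m³
Δh = ΔV / (Sy × A) = 7.11 × 10^6 m³ / (0.35 × 2.987 × 10^6 m²) = 6.802 m
Δh = 6.802 m = 22.32 ft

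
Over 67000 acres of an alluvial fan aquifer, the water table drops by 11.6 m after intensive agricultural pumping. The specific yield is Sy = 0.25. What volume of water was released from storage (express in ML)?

ΔV ≈ 7.86 × 10^5 ML

A = 67000 acres = 2.711 × 10^8 m²
ΔV = Sy × A × Δh = 0.25 × 2.711 × 10^8 m² × 11.6 m = 7.863 × 10^8 m³
ΔV = 7.863 × 10^8 m³ = 7.863 × 10^5 ML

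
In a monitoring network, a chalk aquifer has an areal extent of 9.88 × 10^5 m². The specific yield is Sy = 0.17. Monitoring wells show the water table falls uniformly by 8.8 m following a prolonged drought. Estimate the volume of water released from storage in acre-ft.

ΔV ≈ 1200 acre-ft

ΔV = Sy × A × Δh = 0.17 × 9.88 × 10^5 m² × 8.8 m = 1.478 × 10^6 m³
ΔV = 1.478 × 10^6 m³ = 1198 acre-ft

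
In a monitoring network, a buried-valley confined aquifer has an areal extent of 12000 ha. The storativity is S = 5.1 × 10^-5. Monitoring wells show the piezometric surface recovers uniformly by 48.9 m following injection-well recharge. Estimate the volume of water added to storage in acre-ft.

ΔV ≈ 243 acre-ft

A = 12000 ha = 1.2 × 10^8 m²
ΔV = S × A × Δh = 5.1 × 10^-5 × 1.2 × 10^8 m² × 48.9 m = 2.993 × 10^5 m³
ΔV = 2.993 × 10^5 m³ = 242.6 acre-ft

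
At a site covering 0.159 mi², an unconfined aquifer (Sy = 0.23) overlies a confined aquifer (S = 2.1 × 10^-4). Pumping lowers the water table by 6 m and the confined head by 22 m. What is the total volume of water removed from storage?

A = 0.159 mi² = 4.118 × 10^5 m²
Unconfined: ΔV_u = Sy × A × Δh_u = 0.23 × 4.118 × 10^5 × 6 = 5.683 × 10^5 m³
Confined: ΔV_c = S × A × Δh_c = 2.1 × 10^-4 × 4.118 × 10^5 × 22 = 1903 m³
Total ΔV = 5.683 × 10^5 + 1903 = 5.702 × 10^5 m³

ΔV ≈ 5.7 × 10^5 m³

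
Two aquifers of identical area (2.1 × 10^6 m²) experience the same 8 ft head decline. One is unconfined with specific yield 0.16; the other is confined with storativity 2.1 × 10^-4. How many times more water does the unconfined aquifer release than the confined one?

Δh = 8 ft = 2.438 m
Unconfined: ΔV_u = Sy × A × Δh = 0.16 × 2.1 × 10^6 × 2.438 = 8.193 × 10^5 m³
Confined: ΔV_c = S × A × Δh = 2.1 × 10^-4 × 2.1 × 10^6 × 2.438 = 1075 m³
Ratio = ΔV_u / ΔV_c = Sy / S = 0.16 / 2.1 × 10^-4 = 761.9

ΔV_u / ΔV_c ≈ 762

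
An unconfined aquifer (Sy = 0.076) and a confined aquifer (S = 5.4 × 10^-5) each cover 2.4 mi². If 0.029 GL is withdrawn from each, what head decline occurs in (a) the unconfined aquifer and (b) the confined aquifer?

A = 2.4 mi² = 6.216 × 10^6 m²
ΔV = 0.029 GL = 29000 m³
Unconfined: Δh_u = ΔV/(Sy·A) = 29000/(0.076 × 6.216 × 10^6) = 0.06139 m
Confined: Δh_c = ΔV/(S·A) = 29000/(5.4 × 10^-5 × 6.216 × 10^6) = 86.4 m

Δh_u ≈ 0.0614 m; Δh_c ≈ 86.4 m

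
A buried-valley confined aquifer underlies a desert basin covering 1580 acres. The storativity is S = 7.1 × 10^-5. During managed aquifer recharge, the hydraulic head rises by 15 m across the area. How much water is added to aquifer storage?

A = 1580 acres = 6.394 × 10^6 m²
ΔV = S × A × Δh = 7.1 × 10^-5 × 6.394 × 10^6 m² × 15 m = 6810 m³

ΔV ≈ 6810 m³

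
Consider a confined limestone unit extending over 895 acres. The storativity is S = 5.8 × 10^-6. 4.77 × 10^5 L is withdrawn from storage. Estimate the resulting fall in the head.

Δh ≈ 22.7 m

A = 895 acres = 3.622 × 10^6 m²
ΔV = 4.77 × 10^5 L = 477 m³
Δh = ΔV / (S × A) = 477 m³ / (5.8 × 10^-6 × 3.622 × 10^6 m²) = 22.71 m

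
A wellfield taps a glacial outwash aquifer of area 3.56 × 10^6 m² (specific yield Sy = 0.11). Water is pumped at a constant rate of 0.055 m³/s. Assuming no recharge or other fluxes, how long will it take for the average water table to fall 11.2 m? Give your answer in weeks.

ΔV = Sy × A × Δh = 0.11 × 3.56 × 10^6 × 11.2 = 4.386 × 10^6 m³
Q = 0.055 m³/s = 4752 m³/d
t = ΔV / Q = 4.386 × 10^6 m³ / 4752 m³/d = 923 d
t = 923 d ≈ 131.9 weeks

t ≈ 132 weeks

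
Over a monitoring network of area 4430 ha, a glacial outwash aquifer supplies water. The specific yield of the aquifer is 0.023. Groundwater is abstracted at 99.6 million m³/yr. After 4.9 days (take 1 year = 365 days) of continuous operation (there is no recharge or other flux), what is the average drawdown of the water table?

A = 4430 ha = 4.43 × 10^7 m²
Q = 99.6 million m³/yr = 2.729 × 10^5 m³/d
ΔV = Q × t = 2.729 × 10^5 m³/d × 4.9 d = 1.337 × 10^6 m³
Δh = ΔV / (Sy × A) = 1.337 × 10^6 / (0.023 × 4.43 × 10^7) = 1.312 m

Δh ≈ 1.31 m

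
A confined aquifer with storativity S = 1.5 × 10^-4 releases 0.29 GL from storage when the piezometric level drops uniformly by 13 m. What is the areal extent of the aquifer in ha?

A ≈ 14900 ha

ΔV = 0.29 GL = 2.9 × 10^5 m³
A = ΔV / (S × Δh) = 2.9 × 10^5 / (1.5 × 10^-4 × 13) = 1.487 × 10^8 m²
A = 1.487 × 10^8 m² = 14870 ha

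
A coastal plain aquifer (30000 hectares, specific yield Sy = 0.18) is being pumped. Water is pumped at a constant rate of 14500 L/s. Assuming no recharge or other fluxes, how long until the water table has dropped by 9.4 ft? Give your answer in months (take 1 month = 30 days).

A = 30000 hectares = 3 × 10^8 m²
Δh = 9.4 ft = 2.865 m
ΔV = Sy × A × Δh = 0.18 × 3 × 10^8 × 2.865 = 1.547 × 10^8 m³
Q = 14500 L/s = 1.253 × 10^6 m³/d
t = ΔV / Q = 1.547 × 10^8 m³ / 1.253 × 10^6 m³/d = 123.5 d
t = 123.5 d ≈ 4.117 months

t ≈ 4.12 months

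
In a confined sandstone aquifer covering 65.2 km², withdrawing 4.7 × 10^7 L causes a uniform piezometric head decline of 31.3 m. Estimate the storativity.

S ≈ 2.3 × 10^-5

A = 65.2 km² = 6.52 × 10^7 m²
ΔV = 4.7 × 10^7 L = 47000 m³
S = ΔV / (A × Δh) = 47000 m³ / (6.52 × 10^7 m² × 31.3 m) = 2.303 × 10^-5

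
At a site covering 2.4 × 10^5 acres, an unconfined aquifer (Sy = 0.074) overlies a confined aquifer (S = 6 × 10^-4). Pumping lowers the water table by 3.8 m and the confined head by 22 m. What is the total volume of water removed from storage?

A = 2.4 × 10^5 acres = 9.712 × 10^8 m²
Unconfined: ΔV_u = Sy × A × Δh_u = 0.074 × 9.712 × 10^8 × 3.8 = 2.731 × 10^8 m³
Confined: ΔV_c = S × A × Δh_c = 6 × 10^-4 × 9.712 × 10^8 × 22 = 1.282 × 10^7 m³
Total ΔV = 2.731 × 10^8 + 1.282 × 10^7 = 2.859 × 10^8 m³

ΔV ≈ 2.86 × 10^8 m³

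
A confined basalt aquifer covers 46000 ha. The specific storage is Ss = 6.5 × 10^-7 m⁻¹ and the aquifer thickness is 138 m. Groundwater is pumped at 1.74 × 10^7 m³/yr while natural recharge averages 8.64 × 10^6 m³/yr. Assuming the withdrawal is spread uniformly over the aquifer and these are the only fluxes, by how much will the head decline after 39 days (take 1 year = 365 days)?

S = Ss × b = 6.5 × 10^-7 m⁻¹ × 138 m = 8.97 × 10^-5
A = 46000 ha = 4.6 × 10^8 m²
Net abstraction = 1.74 × 10^7 − 8.64 × 10^6 = 8.76 × 10^6 m³/yr
Q_net = 8.76 × 10^6 m³/yr = 24000 m³/d
ΔV = Q × t = 24000 m³/d × 39 d = 9.36 × 10^5 m³
Δh = ΔV / (S × A) = 9.36 × 10^5 / (8.97 × 10^-5 × 4.6 × 10^8) = 22.68 m

Δh ≈ 22.7 m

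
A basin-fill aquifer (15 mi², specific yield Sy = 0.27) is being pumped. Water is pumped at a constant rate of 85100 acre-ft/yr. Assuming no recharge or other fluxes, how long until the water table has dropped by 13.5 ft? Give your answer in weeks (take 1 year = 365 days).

A = 15 mi² = 3.885 × 10^7 m²
Δh = 13.5 ft = 4.115 m
ΔV = Sy × A × Δh = 0.27 × 3.885 × 10^7 × 4.115 = 4.316 × 10^7 m³
Q = 85100 acre-ft/yr = 2.876 × 10^5 m³/d
t = ΔV / Q = 4.316 × 10^7 m³ / 2.876 × 10^5 m³/d = 150.1 d
t = 150.1 d ≈ 21.44 weeks

t ≈ 21.4 weeks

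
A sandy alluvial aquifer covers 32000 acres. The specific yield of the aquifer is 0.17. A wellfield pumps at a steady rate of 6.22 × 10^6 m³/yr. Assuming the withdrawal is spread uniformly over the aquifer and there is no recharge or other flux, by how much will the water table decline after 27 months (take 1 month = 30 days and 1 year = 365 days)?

Δh ≈ 0.627 m

A = 32000 acres = 1.295 × 10^8 m²
Q = 6.22 × 10^6 m³/yr = 17040 m³/d
t = 27 months = 810 d
ΔV = Q × t = 17040 m³/d × 810 d = 1.38 × 10^7 m³
Δh = ΔV / (Sy × A) = 1.38 × 10^7 / (0.17 × 1.295 × 10^8) = 0.627 m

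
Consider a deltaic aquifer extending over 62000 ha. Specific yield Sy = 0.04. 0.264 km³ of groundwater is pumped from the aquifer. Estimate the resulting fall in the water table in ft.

Δh ≈ 34.9 ft

A = 62000 ha = 6.2 × 10^8 m²
ΔV = 0.264 km³ = 2.64 × 10^8 m³
Δh = ΔV / (Sy × A) = 2.64 × 10^8 m³ / (0.04 × 6.2 × 10^8 m²) = 10.65 m
Δh = 10.65 m = 34.93 ft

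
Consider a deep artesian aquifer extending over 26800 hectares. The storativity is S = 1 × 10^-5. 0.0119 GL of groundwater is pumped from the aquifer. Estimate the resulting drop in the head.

Δh ≈ 4.44 m

A = 26800 hectares = 2.68 × 10^8 m²
ΔV = 0.0119 GL = 11900 m³
Δh = ΔV / (S × A) = 11900 m³ / (1 × 10^-5 × 2.68 × 10^8 m²) = 4.44 m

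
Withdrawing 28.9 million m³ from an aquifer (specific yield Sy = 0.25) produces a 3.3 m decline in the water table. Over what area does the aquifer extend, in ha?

A ≈ 3500 ha

ΔV = 28.9 million m³ = 2.89 × 10^7 m³
A = ΔV / (Sy × Δh) = 2.89 × 10^7 / (0.25 × 3.3) = 3.503 × 10^7 m²
A = 3.503 × 10^7 m² = 3503 ha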